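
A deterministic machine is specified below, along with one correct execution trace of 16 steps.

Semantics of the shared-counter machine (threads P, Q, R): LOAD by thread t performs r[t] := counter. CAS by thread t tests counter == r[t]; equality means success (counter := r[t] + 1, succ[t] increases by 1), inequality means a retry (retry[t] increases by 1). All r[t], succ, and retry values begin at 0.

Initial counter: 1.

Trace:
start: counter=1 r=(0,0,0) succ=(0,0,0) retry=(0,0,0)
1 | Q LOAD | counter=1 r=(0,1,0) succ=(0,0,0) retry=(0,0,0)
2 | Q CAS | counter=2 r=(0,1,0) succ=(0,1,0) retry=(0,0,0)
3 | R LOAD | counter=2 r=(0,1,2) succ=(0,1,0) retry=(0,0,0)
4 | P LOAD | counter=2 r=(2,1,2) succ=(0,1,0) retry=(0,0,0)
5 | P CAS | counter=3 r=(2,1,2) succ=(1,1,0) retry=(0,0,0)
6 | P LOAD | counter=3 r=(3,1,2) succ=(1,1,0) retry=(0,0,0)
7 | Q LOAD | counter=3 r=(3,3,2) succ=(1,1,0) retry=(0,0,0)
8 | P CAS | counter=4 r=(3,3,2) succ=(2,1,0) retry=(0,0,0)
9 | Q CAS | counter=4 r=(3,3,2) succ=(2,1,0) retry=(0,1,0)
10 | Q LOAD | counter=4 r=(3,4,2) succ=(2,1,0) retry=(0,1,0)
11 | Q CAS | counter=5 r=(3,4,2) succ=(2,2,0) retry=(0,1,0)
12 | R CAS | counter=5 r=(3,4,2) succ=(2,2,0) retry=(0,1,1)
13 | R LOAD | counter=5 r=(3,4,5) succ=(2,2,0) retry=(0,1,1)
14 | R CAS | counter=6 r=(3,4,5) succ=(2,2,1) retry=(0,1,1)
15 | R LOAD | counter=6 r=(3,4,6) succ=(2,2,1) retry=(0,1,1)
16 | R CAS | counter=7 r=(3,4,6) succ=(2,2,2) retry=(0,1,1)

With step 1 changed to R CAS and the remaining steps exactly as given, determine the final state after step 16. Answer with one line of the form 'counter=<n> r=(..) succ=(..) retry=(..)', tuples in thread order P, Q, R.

(re-executing from step 1 with the substitution; state before step 1: counter=1 r=(0,0,0) succ=(0,0,0) retry=(0,0,0))
1 | R CAS | counter=1 r=(0,0,0) succ=(0,0,0) retry=(0,0,1)
2 | Q CAS | counter=1 r=(0,0,0) succ=(0,0,0) retry=(0,1,1)
3 | R LOAD | counter=1 r=(0,0,1) succ=(0,0,0) retry=(0,1,1)
4 | P LOAD | counter=1 r=(1,0,1) succ=(0,0,0) retry=(0,1,1)
5 | P CAS | counter=2 r=(1,0,1) succ=(1,0,0) retry=(0,1,1)
6 | P LOAD | counter=2 r=(2,0,1) succ=(1,0,0) retry=(0,1,1)
7 | Q LOAD | counter=2 r=(2,2,1) succ=(1,0,0) retry=(0,1,1)
8 | P CAS | counter=3 r=(2,2,1) succ=(2,0,0) retry=(0,1,1)
9 | Q CAS | counter=3 r=(2,2,1) succ=(2,0,0) retry=(0,2,1)
10 | Q LOAD | counter=3 r=(2,3,1) succ=(2,0,0) retry=(0,2,1)
11 | Q CAS | counter=4 r=(2,3,1) succ=(2,1,0) retry=(0,2,1)
12 | R CAS | counter=4 r=(2,3,1) succ=(2,1,0) retry=(0,2,2)
13 | R LOAD | counter=4 r=(2,3,4) succ=(2,1,0) retry=(0,2,2)
14 | R CAS | counter=5 r=(2,3,4) succ=(2,1,1) retry=(0,2,2)
15 | R LOAD | counter=5 r=(2,3,5) succ=(2,1,1) retry=(0,2,2)
16 | R CAS | counter=6 r=(2,3,5) succ=(2,1,2) retry=(0,2,2)

counter=6 r=(2,3,5) succ=(2,1,2) retry=(0,2,2)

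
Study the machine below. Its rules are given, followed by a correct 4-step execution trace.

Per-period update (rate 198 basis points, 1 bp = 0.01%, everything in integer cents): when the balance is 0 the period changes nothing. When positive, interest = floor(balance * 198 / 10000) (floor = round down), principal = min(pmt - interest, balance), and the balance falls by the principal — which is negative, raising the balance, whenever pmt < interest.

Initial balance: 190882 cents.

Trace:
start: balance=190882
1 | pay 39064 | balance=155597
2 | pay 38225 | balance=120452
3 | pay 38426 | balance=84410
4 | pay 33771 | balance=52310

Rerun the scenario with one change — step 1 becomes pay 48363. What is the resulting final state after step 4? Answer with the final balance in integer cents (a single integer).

42448

(re-executing from step 1 with the substitution; state before step 1: balance=190882)
1 | pay 48363 | balance=146298
2 | pay 38225 | balance=110969
3 | pay 38426 | balance=74740
4 | pay 33771 | balance=42448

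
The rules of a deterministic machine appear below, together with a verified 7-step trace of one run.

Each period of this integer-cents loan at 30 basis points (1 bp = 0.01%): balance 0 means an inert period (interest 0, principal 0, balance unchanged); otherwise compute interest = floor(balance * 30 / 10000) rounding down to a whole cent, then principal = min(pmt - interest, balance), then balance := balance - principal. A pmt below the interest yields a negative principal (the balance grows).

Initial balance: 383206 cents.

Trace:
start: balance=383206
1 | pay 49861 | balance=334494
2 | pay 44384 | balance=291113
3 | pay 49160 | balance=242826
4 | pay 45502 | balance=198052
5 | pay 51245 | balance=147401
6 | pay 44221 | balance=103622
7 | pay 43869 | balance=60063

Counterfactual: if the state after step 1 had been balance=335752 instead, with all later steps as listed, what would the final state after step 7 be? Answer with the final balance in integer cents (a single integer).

61344

state after step 1 := balance=335752
2 | pay 44384 | balance=292375
3 | pay 49160 | balance=244092
4 | pay 45502 | balance=199322
5 | pay 51245 | balance=148674
6 | pay 44221 | balance=104899
7 | pay 43869 | balance=61344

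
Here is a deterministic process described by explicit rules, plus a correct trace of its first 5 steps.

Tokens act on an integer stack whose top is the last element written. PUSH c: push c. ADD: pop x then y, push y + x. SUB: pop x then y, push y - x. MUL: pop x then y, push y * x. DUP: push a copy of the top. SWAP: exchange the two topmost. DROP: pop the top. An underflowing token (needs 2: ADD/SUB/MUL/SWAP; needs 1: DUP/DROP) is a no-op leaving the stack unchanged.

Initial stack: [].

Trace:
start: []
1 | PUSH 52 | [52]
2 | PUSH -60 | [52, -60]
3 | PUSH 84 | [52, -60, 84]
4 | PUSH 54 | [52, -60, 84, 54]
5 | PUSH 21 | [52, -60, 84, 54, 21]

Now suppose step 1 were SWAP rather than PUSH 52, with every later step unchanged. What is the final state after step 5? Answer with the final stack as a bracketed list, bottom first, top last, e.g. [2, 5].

(re-executing from step 1 with the substitution; state before step 1: [])
1 | SWAP | []
2 | PUSH -60 | [-60]
3 | PUSH 84 | [-60, 84]
4 | PUSH 54 | [-60, 84, 54]
5 | PUSH 21 | [-60, 84, 54, 21]

[-60, 84, 54, 21]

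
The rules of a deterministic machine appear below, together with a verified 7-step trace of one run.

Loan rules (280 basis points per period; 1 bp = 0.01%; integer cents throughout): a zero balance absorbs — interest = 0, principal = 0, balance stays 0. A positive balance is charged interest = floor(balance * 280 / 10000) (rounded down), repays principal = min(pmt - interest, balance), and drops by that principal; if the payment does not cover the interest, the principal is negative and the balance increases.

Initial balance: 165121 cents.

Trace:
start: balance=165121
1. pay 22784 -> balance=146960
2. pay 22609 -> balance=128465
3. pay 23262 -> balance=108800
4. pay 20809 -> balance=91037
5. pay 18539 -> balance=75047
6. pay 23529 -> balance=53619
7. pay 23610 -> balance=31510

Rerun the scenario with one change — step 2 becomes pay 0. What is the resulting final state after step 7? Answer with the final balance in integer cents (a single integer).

(re-executing from step 2 with the substitution; state before step 2: balance=146960)
2. pay 0 -> balance=151074
3. pay 23262 -> balance=132042
4. pay 20809 -> balance=114930
5. pay 18539 -> balance=99609
6. pay 23529 -> balance=78869
7. pay 23610 -> balance=57467

57467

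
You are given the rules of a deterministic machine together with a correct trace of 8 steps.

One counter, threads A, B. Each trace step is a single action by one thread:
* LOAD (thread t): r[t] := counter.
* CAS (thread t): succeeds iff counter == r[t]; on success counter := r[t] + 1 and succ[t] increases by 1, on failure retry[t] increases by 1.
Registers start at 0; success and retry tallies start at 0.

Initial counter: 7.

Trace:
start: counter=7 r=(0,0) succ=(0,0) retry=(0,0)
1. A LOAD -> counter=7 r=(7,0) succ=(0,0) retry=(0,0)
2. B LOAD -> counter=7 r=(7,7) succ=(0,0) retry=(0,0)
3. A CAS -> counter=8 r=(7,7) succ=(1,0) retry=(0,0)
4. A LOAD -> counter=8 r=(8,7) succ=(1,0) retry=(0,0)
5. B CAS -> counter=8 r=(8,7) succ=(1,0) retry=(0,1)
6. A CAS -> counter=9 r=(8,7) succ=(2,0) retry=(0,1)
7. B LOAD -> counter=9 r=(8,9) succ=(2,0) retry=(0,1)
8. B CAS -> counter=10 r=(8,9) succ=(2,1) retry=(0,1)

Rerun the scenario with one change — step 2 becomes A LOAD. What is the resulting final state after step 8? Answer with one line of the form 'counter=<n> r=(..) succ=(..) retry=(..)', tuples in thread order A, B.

(re-executing from step 2 with the substitution; state before step 2: counter=7 r=(7,0) succ=(0,0) retry=(0,0))
2. A LOAD -> counter=7 r=(7,0) succ=(0,0) retry=(0,0)
3. A CAS -> counter=8 r=(7,0) succ=(1,0) retry=(0,0)
4. A LOAD -> counter=8 r=(8,0) succ=(1,0) retry=(0,0)
5. B CAS -> counter=8 r=(8,0) succ=(1,0) retry=(0,1)
6. A CAS -> counter=9 r=(8,0) succ=(2,0) retry=(0,1)
7. B LOAD -> counter=9 r=(8,9) succ=(2,0) retry=(0,1)
8. B CAS -> counter=10 r=(8,9) succ=(2,1) retry=(0,1)

counter=10 r=(8,9) succ=(2,1) retry=(0,1)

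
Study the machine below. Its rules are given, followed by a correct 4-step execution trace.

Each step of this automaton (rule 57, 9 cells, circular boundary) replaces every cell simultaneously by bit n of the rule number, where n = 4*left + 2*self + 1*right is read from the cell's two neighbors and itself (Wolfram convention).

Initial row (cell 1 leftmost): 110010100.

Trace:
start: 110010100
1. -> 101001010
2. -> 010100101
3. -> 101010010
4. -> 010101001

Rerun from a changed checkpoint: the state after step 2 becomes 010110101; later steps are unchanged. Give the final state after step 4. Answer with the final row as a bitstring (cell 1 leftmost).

011010101

state after step 2 := 010110101
3. -> 101101010
4. -> 011010101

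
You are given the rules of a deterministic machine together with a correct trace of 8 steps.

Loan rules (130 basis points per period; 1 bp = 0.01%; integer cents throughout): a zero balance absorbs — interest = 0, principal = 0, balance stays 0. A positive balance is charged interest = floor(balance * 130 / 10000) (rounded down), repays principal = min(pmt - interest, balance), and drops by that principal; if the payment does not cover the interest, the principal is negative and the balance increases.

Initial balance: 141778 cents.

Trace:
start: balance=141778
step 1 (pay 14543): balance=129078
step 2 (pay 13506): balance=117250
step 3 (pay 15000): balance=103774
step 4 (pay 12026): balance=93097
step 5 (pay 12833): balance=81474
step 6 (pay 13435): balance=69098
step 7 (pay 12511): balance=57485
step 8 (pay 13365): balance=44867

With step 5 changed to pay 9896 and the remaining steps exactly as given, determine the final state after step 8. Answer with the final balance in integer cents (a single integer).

(re-executing from step 5 with the substitution; state before step 5: balance=93097)
step 5 (pay 9896): balance=84411
step 6 (pay 13435): balance=72073
step 7 (pay 12511): balance=60498
step 8 (pay 13365): balance=47919

47919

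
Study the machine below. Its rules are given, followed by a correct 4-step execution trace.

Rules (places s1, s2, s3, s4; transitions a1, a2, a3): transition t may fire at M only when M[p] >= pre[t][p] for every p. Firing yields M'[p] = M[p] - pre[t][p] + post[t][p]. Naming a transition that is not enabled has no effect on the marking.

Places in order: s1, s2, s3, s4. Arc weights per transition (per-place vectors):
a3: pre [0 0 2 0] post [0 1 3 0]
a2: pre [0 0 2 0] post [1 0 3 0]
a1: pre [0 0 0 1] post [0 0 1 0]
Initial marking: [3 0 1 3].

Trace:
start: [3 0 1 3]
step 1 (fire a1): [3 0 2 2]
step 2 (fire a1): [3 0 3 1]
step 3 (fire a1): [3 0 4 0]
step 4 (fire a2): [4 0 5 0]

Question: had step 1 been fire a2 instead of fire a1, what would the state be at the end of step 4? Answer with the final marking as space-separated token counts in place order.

4 0 4 1

(re-executing from step 1 with the substitution; state before step 1: [3 0 1 3])
step 1 (fire a2): [3 0 1 3]
step 2 (fire a1): [3 0 2 2]
step 3 (fire a1): [3 0 3 1]
step 4 (fire a2): [4 0 4 1]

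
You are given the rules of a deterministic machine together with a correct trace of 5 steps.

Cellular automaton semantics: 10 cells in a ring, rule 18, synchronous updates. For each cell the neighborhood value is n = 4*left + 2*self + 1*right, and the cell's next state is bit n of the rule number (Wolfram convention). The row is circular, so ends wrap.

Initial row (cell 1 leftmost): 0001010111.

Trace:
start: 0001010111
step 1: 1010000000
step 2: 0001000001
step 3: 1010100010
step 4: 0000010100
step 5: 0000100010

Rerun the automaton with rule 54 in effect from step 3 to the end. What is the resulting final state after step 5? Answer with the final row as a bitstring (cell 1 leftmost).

(re-executing steps 3..5 under rule 54; state before step 3: 0001000001)
step 3: 1011100011
step 4: 0100010100
step 5: 1110111110

1110111110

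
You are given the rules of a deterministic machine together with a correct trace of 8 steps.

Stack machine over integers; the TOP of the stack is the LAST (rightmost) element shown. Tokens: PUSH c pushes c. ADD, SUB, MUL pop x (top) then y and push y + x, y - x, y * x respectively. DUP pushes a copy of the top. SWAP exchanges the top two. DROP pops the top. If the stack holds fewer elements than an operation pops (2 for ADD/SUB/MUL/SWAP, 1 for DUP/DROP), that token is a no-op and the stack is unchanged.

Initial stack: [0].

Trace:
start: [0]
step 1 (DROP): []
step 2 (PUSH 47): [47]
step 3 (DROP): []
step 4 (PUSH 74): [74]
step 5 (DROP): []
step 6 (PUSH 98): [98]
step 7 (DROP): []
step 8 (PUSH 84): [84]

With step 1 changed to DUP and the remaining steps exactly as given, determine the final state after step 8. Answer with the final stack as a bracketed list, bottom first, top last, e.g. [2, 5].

[0, 0, 84]

(re-executing from step 1 with the substitution; state before step 1: [0])
step 1 (DUP): [0, 0]
step 2 (PUSH 47): [0, 0, 47]
step 3 (DROP): [0, 0]
step 4 (PUSH 74): [0, 0, 74]
step 5 (DROP): [0, 0]
step 6 (PUSH 98): [0, 0, 98]
step 7 (DROP): [0, 0]
step 8 (PUSH 84): [0, 0, 84]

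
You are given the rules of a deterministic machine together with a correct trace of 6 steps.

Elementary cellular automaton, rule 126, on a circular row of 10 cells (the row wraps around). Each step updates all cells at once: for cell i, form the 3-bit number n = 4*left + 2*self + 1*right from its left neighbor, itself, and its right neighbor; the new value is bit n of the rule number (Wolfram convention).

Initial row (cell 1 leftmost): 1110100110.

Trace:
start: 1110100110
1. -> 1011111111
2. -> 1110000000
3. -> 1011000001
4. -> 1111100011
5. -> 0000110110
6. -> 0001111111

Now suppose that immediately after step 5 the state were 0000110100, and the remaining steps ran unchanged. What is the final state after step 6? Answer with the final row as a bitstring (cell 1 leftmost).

state after step 5 := 0000110100
6. -> 0001111110

0001111110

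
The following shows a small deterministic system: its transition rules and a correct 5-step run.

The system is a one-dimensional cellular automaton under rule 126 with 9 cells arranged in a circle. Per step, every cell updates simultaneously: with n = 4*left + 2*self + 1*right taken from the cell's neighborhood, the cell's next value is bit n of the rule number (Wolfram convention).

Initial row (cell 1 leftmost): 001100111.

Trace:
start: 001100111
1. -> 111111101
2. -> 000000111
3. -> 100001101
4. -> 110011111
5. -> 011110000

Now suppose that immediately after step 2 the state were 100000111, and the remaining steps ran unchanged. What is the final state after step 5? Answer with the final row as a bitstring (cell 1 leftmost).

state after step 2 := 100000111
3. -> 110001100
4. -> 111011111
5. -> 001110000

001110000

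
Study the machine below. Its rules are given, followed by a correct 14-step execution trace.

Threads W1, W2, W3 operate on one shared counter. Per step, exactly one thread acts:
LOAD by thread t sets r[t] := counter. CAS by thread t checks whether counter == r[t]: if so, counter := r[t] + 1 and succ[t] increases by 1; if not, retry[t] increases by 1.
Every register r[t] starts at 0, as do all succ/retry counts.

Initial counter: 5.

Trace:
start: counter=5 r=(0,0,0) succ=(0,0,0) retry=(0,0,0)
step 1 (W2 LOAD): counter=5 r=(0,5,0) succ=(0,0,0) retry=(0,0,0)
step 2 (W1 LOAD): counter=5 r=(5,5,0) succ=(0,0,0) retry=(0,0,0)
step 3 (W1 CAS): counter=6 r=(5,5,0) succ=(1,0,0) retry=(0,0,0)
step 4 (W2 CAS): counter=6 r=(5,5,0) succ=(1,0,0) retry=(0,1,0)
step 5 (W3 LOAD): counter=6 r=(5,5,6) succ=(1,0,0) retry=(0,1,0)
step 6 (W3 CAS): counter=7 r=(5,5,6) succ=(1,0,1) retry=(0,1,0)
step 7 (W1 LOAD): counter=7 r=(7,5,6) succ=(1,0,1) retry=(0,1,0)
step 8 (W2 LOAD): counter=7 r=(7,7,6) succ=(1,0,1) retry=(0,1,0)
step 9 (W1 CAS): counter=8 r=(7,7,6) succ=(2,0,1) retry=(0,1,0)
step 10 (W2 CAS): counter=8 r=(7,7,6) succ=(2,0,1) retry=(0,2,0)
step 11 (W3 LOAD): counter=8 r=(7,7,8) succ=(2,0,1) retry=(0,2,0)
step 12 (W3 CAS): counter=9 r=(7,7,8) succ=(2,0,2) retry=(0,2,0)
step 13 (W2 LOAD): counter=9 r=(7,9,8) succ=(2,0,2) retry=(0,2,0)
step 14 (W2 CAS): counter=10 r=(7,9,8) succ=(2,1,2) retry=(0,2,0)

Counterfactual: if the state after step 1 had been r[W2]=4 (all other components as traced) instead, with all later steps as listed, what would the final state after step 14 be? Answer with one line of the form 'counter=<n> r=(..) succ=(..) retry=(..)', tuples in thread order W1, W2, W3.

counter=10 r=(7,9,8) succ=(2,1,2) retry=(0,2,0)

state after step 1 := counter=5 r=(0,4,0) succ=(0,0,0) retry=(0,0,0)
step 2 (W1 LOAD): counter=5 r=(5,4,0) succ=(0,0,0) retry=(0,0,0)
step 3 (W1 CAS): counter=6 r=(5,4,0) succ=(1,0,0) retry=(0,0,0)
step 4 (W2 CAS): counter=6 r=(5,4,0) succ=(1,0,0) retry=(0,1,0)
step 5 (W3 LOAD): counter=6 r=(5,4,6) succ=(1,0,0) retry=(0,1,0)
step 6 (W3 CAS): counter=7 r=(5,4,6) succ=(1,0,1) retry=(0,1,0)
step 7 (W1 LOAD): counter=7 r=(7,4,6) succ=(1,0,1) retry=(0,1,0)
step 8 (W2 LOAD): counter=7 r=(7,7,6) succ=(1,0,1) retry=(0,1,0)
step 9 (W1 CAS): counter=8 r=(7,7,6) succ=(2,0,1) retry=(0,1,0)
step 10 (W2 CAS): counter=8 r=(7,7,6) succ=(2,0,1) retry=(0,2,0)
step 11 (W3 LOAD): counter=8 r=(7,7,8) succ=(2,0,1) retry=(0,2,0)
step 12 (W3 CAS): counter=9 r=(7,7,8) succ=(2,0,2) retry=(0,2,0)
step 13 (W2 LOAD): counter=9 r=(7,9,8) succ=(2,0,2) retry=(0,2,0)
step 14 (W2 CAS): counter=10 r=(7,9,8) succ=(2,1,2) retry=(0,2,0)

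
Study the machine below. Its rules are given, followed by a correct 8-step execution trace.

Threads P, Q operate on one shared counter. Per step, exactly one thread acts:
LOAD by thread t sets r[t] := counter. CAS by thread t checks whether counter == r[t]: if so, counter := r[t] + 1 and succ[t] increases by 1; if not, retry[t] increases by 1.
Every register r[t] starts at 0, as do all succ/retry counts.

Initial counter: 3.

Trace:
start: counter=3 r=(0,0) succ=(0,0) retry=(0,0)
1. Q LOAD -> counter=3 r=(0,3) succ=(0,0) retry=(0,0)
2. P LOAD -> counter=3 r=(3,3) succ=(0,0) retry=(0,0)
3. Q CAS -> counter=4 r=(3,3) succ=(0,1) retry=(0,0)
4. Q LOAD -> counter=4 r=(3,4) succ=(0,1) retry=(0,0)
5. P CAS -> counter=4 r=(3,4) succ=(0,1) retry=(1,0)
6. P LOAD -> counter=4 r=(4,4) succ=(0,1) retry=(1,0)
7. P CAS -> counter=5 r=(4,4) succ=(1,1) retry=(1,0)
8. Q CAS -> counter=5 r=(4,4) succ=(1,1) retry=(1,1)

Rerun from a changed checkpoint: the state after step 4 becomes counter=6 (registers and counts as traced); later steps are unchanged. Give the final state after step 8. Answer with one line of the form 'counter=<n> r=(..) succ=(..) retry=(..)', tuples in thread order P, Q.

counter=7 r=(6,4) succ=(1,1) retry=(1,1)

state after step 4 := counter=6 r=(3,4) succ=(0,1) retry=(0,0)
5. P CAS -> counter=6 r=(3,4) succ=(0,1) retry=(1,0)
6. P LOAD -> counter=6 r=(6,4) succ=(0,1) retry=(1,0)
7. P CAS -> counter=7 r=(6,4) succ=(1,1) retry=(1,0)
8. Q CAS -> counter=7 r=(6,4) succ=(1,1) retry=(1,1)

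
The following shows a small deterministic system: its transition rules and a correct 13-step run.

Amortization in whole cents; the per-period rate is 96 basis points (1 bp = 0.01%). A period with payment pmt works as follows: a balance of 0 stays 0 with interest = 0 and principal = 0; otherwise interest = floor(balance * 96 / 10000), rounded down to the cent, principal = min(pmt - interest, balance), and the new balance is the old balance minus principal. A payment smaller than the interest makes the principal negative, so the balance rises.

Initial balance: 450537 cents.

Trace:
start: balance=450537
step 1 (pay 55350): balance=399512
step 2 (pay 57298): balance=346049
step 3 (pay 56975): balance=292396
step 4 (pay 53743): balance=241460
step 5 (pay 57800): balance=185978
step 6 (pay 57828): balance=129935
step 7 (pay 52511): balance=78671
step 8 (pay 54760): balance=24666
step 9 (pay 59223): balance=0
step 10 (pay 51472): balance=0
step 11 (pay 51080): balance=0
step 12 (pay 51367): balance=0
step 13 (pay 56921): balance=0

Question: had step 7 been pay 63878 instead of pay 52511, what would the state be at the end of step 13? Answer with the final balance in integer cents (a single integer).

0

(re-executing from step 7 with the substitution; state before step 7: balance=129935)
step 7 (pay 63878): balance=67304
step 8 (pay 54760): balance=13190
step 9 (pay 59223): balance=0
step 10 (pay 51472): balance=0
step 11 (pay 51080): balance=0
step 12 (pay 51367): balance=0
step 13 (pay 56921): balance=0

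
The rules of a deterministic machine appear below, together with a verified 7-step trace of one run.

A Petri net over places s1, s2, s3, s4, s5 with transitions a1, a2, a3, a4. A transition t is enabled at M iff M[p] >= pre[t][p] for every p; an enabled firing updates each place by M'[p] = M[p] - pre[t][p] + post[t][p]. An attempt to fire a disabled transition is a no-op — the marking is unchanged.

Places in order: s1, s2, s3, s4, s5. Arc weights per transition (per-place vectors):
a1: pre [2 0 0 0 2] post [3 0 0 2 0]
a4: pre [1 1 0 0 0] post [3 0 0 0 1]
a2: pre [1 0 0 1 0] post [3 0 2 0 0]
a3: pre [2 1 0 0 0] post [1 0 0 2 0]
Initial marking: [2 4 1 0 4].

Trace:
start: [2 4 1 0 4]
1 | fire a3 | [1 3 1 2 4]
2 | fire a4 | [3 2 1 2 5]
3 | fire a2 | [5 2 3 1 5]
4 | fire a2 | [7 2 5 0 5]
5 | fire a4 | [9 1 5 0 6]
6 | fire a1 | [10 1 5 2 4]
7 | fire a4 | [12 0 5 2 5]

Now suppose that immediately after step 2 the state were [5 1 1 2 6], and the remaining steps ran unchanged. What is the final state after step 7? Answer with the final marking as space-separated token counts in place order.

12 0 5 2 5

state after step 2 := [5 1 1 2 6]
3 | fire a2 | [7 1 3 1 6]
4 | fire a2 | [9 1 5 0 6]
5 | fire a4 | [11 0 5 0 7]
6 | fire a1 | [12 0 5 2 5]
7 | fire a4 | [12 0 5 2 5]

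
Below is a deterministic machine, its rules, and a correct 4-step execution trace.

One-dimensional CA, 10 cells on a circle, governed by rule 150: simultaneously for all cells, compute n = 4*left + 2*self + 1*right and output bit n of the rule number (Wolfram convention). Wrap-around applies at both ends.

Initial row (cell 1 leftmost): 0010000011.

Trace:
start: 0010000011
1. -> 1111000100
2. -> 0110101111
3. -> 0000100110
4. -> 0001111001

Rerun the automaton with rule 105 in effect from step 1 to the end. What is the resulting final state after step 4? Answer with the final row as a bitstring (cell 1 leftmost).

0001111001

(re-executing steps 1..4 under rule 105; state before step 1: 0010000011)
1. -> 0000111011
2. -> 0110101111
3. -> 1111011001
4. -> 0001111001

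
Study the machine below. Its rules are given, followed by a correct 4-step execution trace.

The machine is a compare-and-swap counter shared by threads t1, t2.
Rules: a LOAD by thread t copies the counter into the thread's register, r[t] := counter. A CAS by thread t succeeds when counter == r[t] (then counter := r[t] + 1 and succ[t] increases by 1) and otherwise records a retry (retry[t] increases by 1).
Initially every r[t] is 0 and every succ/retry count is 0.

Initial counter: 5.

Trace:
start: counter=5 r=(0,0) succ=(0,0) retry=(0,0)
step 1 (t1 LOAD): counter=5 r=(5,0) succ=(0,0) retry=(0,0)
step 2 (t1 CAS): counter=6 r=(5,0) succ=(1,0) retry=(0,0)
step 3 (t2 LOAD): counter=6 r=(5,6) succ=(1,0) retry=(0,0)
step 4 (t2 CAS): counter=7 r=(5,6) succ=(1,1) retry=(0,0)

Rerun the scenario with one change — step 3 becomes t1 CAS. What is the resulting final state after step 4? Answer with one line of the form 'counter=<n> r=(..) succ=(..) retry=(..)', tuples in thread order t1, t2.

counter=6 r=(5,0) succ=(1,0) retry=(1,1)

(re-executing from step 3 with the substitution; state before step 3: counter=6 r=(5,0) succ=(1,0) retry=(0,0))
step 3 (t1 CAS): counter=6 r=(5,0) succ=(1,0) retry=(1,0)
step 4 (t2 CAS): counter=6 r=(5,0) succ=(1,0) retry=(1,1)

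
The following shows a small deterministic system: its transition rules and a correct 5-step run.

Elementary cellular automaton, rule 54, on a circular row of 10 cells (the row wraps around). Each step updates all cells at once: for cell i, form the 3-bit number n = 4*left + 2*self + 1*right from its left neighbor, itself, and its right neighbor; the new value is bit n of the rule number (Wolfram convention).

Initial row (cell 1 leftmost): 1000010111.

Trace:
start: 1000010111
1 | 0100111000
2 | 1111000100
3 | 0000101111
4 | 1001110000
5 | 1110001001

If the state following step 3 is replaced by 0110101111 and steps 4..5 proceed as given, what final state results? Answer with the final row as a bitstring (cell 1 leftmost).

1110001001

state after step 3 := 0110101111
4 | 1001110000
5 | 1110001001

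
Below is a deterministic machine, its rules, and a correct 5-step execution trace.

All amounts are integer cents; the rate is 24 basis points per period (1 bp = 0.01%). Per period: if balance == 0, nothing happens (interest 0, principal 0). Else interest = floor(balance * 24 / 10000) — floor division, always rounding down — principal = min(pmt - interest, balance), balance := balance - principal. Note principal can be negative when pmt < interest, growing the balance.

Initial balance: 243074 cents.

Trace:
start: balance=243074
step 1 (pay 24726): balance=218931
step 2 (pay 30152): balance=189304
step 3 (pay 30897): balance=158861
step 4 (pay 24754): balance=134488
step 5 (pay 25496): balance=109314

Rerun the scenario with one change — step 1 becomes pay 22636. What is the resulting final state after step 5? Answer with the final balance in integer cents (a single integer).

111424

(re-executing from step 1 with the substitution; state before step 1: balance=243074)
step 1 (pay 22636): balance=221021
step 2 (pay 30152): balance=191399
step 3 (pay 30897): balance=160961
step 4 (pay 24754): balance=136593
step 5 (pay 25496): balance=111424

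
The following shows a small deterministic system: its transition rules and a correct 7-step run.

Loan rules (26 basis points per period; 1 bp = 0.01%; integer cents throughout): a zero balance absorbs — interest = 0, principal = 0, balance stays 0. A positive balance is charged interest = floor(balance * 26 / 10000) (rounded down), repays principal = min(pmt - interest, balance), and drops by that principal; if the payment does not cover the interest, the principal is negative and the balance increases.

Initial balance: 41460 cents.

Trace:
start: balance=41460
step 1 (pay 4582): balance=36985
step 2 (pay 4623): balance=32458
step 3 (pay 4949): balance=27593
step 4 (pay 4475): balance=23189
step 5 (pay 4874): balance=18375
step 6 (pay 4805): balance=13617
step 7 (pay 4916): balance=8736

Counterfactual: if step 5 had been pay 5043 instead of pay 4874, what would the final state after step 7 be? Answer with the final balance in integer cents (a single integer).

8566

(re-executing from step 5 with the substitution; state before step 5: balance=23189)
step 5 (pay 5043): balance=18206
step 6 (pay 4805): balance=13448
step 7 (pay 4916): balance=8566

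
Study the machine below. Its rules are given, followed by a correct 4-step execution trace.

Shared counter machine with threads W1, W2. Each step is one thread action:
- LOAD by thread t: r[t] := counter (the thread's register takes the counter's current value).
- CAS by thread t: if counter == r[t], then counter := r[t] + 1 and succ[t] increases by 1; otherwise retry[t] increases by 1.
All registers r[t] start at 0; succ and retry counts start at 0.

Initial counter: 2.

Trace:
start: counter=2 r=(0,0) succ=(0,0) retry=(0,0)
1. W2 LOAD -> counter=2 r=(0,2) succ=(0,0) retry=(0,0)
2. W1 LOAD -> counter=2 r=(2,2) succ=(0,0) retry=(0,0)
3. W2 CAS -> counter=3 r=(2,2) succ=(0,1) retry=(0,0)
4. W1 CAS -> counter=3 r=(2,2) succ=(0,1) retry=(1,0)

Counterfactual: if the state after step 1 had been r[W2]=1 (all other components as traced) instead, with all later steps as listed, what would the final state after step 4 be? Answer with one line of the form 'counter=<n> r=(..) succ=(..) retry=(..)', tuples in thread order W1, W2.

counter=3 r=(2,1) succ=(1,0) retry=(0,1)

state after step 1 := counter=2 r=(0,1) succ=(0,0) retry=(0,0)
2. W1 LOAD -> counter=2 r=(2,1) succ=(0,0) retry=(0,0)
3. W2 CAS -> counter=2 r=(2,1) succ=(0,0) retry=(0,1)
4. W1 CAS -> counter=3 r=(2,1) succ=(1,0) retry=(0,1)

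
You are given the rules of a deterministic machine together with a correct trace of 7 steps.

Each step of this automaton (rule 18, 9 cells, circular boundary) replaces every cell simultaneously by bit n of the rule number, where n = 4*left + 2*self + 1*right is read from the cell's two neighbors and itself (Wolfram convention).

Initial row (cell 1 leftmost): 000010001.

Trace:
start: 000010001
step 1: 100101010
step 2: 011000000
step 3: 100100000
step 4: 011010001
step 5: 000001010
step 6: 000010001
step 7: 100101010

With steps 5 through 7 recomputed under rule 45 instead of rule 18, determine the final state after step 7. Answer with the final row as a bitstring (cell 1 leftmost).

(re-executing steps 5..7 under rule 45; state before step 5: 011010001)
step 5: 110110101
step 6: 001101111
step 7: 001011000

001011000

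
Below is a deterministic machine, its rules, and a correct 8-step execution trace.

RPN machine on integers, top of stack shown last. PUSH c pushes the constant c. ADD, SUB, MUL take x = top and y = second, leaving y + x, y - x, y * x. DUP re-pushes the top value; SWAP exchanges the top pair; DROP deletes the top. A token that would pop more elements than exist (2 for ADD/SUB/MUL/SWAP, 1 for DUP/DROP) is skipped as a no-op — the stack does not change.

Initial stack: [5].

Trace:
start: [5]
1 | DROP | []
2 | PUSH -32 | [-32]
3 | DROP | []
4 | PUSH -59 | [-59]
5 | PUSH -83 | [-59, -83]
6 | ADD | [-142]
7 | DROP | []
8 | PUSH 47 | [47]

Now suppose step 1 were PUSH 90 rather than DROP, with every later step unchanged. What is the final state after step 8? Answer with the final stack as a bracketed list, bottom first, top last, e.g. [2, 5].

(re-executing from step 1 with the substitution; state before step 1: [5])
1 | PUSH 90 | [5, 90]
2 | PUSH -32 | [5, 90, -32]
3 | DROP | [5, 90]
4 | PUSH -59 | [5, 90, -59]
5 | PUSH -83 | [5, 90, -59, -83]
6 | ADD | [5, 90, -142]
7 | DROP | [5, 90]
8 | PUSH 47 | [5, 90, 47]

[5, 90, 47]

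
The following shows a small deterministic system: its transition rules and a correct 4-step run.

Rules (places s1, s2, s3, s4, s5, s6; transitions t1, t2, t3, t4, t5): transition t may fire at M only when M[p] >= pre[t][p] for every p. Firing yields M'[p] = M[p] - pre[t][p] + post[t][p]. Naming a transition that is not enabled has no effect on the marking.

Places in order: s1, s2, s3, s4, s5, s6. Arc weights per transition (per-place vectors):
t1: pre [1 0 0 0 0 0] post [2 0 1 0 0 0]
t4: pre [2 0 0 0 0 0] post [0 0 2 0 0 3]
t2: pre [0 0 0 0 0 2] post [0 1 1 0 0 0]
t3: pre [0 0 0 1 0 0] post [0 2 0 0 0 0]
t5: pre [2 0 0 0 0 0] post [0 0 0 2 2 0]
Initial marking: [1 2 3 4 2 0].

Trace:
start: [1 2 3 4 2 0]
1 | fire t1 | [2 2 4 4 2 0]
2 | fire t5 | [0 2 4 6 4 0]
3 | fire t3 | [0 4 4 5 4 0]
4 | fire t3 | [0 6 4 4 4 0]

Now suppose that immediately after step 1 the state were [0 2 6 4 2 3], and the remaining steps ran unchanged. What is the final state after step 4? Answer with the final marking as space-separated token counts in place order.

0 6 6 2 2 3

state after step 1 := [0 2 6 4 2 3]
2 | fire t5 | [0 2 6 4 2 3]
3 | fire t3 | [0 4 6 3 2 3]
4 | fire t3 | [0 6 6 2 2 3]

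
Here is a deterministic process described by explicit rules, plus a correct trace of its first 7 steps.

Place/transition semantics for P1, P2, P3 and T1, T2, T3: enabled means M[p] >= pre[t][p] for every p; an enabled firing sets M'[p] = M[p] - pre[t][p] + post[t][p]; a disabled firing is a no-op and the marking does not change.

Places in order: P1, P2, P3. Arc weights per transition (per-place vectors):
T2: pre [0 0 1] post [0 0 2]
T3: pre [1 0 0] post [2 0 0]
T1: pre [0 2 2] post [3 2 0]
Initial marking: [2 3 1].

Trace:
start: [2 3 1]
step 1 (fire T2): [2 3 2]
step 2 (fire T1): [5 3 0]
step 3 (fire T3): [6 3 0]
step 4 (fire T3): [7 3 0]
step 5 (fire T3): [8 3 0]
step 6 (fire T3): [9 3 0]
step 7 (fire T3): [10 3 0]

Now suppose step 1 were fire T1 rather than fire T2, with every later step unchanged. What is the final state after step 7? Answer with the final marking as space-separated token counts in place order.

(re-executing from step 1 with the substitution; state before step 1: [2 3 1])
step 1 (fire T1): [2 3 1]
step 2 (fire T1): [2 3 1]
step 3 (fire T3): [3 3 1]
step 4 (fire T3): [4 3 1]
step 5 (fire T3): [5 3 1]
step 6 (fire T3): [6 3 1]
step 7 (fire T3): [7 3 1]

7 3 1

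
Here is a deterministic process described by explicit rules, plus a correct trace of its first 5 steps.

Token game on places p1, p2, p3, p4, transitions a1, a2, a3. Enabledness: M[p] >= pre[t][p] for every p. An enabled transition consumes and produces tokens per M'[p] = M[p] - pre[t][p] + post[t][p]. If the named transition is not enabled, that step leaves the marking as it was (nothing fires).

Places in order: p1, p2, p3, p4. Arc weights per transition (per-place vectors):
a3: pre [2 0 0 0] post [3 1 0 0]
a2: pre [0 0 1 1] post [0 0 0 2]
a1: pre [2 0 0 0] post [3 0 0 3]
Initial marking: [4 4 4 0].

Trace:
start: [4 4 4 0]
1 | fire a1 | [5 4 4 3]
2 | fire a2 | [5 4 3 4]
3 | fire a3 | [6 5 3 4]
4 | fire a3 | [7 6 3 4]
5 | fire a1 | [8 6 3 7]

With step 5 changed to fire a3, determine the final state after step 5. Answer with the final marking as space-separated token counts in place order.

8 7 3 4

(re-executing from step 5 with the substitution; state before step 5: [7 6 3 4])
5 | fire a3 | [8 7 3 4]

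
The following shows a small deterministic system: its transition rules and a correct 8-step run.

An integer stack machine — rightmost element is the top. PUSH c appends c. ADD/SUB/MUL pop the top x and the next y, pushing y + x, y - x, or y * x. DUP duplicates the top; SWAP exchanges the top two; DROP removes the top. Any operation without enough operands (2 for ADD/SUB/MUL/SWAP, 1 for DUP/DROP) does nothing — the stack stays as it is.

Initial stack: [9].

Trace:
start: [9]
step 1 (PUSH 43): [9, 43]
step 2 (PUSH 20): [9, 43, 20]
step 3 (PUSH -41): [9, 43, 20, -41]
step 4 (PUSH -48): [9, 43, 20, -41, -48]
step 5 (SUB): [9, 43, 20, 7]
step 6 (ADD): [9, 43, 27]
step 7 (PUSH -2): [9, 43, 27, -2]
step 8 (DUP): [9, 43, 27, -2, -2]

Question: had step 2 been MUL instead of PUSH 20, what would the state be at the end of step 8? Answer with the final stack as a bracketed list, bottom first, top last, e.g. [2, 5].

[394, -2, -2]

(re-executing from step 2 with the substitution; state before step 2: [9, 43])
step 2 (MUL): [387]
step 3 (PUSH -41): [387, -41]
step 4 (PUSH -48): [387, -41, -48]
step 5 (SUB): [387, 7]
step 6 (ADD): [394]
step 7 (PUSH -2): [394, -2]
step 8 (DUP): [394, -2, -2]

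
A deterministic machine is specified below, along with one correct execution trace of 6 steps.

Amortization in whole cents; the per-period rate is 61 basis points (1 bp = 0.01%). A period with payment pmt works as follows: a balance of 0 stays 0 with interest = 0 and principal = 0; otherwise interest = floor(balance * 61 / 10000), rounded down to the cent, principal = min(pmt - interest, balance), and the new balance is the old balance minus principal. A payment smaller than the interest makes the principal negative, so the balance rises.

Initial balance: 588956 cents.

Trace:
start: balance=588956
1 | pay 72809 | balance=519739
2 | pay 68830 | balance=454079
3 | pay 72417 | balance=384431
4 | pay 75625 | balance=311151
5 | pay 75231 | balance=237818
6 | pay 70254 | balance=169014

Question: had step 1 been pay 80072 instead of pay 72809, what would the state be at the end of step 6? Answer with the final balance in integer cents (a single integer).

(re-executing from step 1 with the substitution; state before step 1: balance=588956)
1 | pay 80072 | balance=512476
2 | pay 68830 | balance=446772
3 | pay 72417 | balance=377080
4 | pay 75625 | balance=303755
5 | pay 75231 | balance=230376
6 | pay 70254 | balance=161527

161527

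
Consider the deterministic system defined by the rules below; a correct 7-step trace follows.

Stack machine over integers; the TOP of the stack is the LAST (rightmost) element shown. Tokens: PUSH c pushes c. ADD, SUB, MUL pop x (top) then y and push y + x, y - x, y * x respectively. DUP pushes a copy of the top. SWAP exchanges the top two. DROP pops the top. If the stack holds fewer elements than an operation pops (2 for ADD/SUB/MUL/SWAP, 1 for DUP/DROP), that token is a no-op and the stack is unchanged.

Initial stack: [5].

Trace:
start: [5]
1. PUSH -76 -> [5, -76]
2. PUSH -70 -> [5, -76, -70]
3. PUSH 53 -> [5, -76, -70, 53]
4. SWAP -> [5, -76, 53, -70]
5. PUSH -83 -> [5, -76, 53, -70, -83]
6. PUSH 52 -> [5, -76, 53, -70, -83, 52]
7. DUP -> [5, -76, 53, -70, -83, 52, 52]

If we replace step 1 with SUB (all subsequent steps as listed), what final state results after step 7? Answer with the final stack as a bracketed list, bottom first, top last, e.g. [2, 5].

(re-executing from step 1 with the substitution; state before step 1: [5])
1. SUB -> [5]
2. PUSH -70 -> [5, -70]
3. PUSH 53 -> [5, -70, 53]
4. SWAP -> [5, 53, -70]
5. PUSH -83 -> [5, 53, -70, -83]
6. PUSH 52 -> [5, 53, -70, -83, 52]
7. DUP -> [5, 53, -70, -83, 52, 52]

[5, 53, -70, -83, 52, 52]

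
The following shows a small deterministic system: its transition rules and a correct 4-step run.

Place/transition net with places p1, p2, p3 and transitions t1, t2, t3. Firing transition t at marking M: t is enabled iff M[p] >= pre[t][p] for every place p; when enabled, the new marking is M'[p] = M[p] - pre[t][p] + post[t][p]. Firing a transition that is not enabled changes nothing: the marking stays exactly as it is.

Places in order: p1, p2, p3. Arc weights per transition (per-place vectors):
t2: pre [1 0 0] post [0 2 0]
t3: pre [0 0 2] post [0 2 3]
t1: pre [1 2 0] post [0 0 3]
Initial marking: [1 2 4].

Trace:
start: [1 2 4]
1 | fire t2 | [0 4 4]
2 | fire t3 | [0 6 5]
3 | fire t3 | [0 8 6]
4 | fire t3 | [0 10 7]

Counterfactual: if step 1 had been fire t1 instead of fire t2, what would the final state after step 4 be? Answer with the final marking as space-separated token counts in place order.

0 6 10

(re-executing from step 1 with the substitution; state before step 1: [1 2 4])
1 | fire t1 | [0 0 7]
2 | fire t3 | [0 2 8]
3 | fire t3 | [0 4 9]
4 | fire t3 | [0 6 10]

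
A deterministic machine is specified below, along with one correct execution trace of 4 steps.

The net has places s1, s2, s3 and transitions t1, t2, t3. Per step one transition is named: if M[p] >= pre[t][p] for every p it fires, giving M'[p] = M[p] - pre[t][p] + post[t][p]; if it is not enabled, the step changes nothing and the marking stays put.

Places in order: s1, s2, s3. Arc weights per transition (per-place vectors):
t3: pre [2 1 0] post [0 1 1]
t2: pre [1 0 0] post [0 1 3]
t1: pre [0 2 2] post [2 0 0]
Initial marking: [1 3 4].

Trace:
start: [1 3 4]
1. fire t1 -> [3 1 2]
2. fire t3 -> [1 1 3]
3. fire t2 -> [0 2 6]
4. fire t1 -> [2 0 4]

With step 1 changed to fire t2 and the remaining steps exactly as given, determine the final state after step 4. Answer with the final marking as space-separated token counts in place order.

(re-executing from step 1 with the substitution; state before step 1: [1 3 4])
1. fire t2 -> [0 4 7]
2. fire t3 -> [0 4 7]
3. fire t2 -> [0 4 7]
4. fire t1 -> [2 2 5]

2 2 5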